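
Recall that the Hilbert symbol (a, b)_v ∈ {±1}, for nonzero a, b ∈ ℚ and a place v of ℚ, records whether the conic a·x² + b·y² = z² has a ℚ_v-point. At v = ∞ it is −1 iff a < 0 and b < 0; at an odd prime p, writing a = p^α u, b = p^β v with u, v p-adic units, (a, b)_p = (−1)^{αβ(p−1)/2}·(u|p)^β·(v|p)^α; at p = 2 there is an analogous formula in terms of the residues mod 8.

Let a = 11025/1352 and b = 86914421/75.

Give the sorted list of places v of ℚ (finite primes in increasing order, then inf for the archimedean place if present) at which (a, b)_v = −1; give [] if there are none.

(a, b) ≡ (2, 2154903) mod (ℚ^×)²; places V = {2, 3, 5, 7, 11, 13, 17, 29, 31, 47, ∞}.
(a,b)_∞: sgn(2)=+, sgn(2154903)=+, so +1.
(a,b)_2: α=-3, β=0; u≡1, v≡7 (mod 8); ε(u)ε(v)=0·1, αω(v)=-3·0, βω(u)=0·0; sum ≡ 0  ⇒  +1.
(a,b)_13: α=-2, u≡5; β=0, v≡10 (mod 13); (5|13)=-1, (10|13)=+1; sign (−1)^0·-1^0·+1^-2 = +1.
(a,b)_3: α=2, u≡2; β=-1, v≡2 (mod 3); (2|3)=-1, (2|3)=-1; sign (−1)^0·-1^-1·-1^2 = -1.
(a,b)_11: α=0, u≡8; β=2, v≡5 (mod 11); (8|11)=-1, (5|11)=+1; sign (−1)^0·-1^2·+1^0 = +1.
(a,b)_31: α=0, u≡19; β=1, v≡23 (mod 31); (19|31)=+1, (23|31)=-1; sign (−1)^0·+1^1·-1^0 = +1.
(a,b)_29: α=0, u≡18; β=1, v≡6 (mod 29); (18|29)=-1, (6|29)=+1; sign (−1)^0·-1^1·+1^0 = -1.
(a,b)_17: α=0, u≡1; β=1, v≡12 (mod 17); (1|17)=+1, (12|17)=-1; sign (−1)^0·+1^1·-1^0 = +1.
(a,b)_47: α=0, u≡36; β=1, v≡1 (mod 47); (36|47)=+1, (1|47)=+1; sign (−1)^0·+1^1·+1^0 = +1.
(a,b)_5: α=2, u≡3; β=-2, v≡2 (mod 5); (3|5)=-1, (2|5)=-1; sign (−1)^0·-1^-2·-1^2 = +1.
(a,b)_7: α=2, u≡1; β=0, v≡4 (mod 7); (1|7)=+1, (4|7)=+1; sign (−1)^0·+1^0·+1^2 = +1.
Ram(2, 2154903) = {3, 29}; no ℚ_3-point on the conic.

[3, 29]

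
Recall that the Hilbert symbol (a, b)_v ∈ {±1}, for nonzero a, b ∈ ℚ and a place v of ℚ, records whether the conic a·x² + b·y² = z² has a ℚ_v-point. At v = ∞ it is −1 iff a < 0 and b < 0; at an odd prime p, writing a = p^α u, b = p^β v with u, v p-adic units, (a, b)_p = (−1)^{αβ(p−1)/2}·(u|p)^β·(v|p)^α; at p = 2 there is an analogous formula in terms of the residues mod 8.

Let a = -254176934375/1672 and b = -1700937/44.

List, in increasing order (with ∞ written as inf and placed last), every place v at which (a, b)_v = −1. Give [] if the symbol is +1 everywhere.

[2, 5, 13, 17, 29, inf]

(a, b) ≡ (-3469255790, -42427) mod (ℚ^×)²; places V = {2, 3, 5, 7, 11, 13, 17, 19, 29, 37, ∞}.
(a,b)_37: α=1, u≡33; β=0, v≡25 (mod 37); (33|37)=+1, (25|37)=+1; sign (−1)^0·+1^0·+1^1 = +1.
(a,b)_∞: sgn(-3469255790)=−, sgn(-42427)=−, so -1.
(a,b)_13: α=1, u≡10; β=0, v≡7 (mod 13); (10|13)=+1, (7|13)=-1; sign (−1)^0·+1^0·-1^1 = -1.
(a,b)_29: α=1, u≡11; β=1, v≡28 (mod 29); (11|29)=-1, (28|29)=+1; sign (−1)^0·-1^1·+1^1 = -1.
(a,b)_11: α=-1, u≡6; β=-1, v≡1 (mod 11); (6|11)=-1, (1|11)=+1; sign (−1)^1·-1^-1·+1^-1 = +1.
(a,b)_5: α=5, u≡3; β=0, v≡2 (mod 5); (3|5)=-1, (2|5)=-1; sign (−1)^0·-1^0·-1^5 = -1.
(a,b)_2: α=-3, β=-2; u≡1, v≡5 (mod 8); ε(u)ε(v)=0·0, αω(v)=-3·1, βω(u)=-2·0; sum ≡ 1  ⇒  -1.
(a,b)_19: α=-1, u≡14; β=1, v≡4 (mod 19); (14|19)=-1, (4|19)=+1; sign (−1)^1·-1^1·+1^-1 = +1.
(a,b)_17: α=1, u≡5; β=0, v≡10 (mod 17); (5|17)=-1, (10|17)=-1; sign (−1)^0·-1^0·-1^1 = -1.
(a,b)_7: α=3, u≡3; β=3, v≡2 (mod 7); (3|7)=-1, (2|7)=+1; sign (−1)^1·-1^3·+1^3 = +1.
(a,b)_3: α=0, u≡1; β=2, v≡2 (mod 3); (1|3)=+1, (2|3)=-1; sign (−1)^0·+1^2·-1^0 = +1.
(-3469255790, -42427 / ℚ) ramifies at {2, 5, 13, 17, 29, ∞}: a division algebra.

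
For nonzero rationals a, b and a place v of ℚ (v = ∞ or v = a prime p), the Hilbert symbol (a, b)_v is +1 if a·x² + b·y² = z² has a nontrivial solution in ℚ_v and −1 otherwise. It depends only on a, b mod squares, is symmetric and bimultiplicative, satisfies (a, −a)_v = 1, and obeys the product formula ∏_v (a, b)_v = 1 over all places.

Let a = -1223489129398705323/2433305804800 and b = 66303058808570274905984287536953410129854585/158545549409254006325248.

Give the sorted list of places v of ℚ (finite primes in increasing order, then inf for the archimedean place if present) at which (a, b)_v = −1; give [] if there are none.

Mod squares: a ≡ -551551, b ≡ 85490405. Check v ∈ {∞, 2, 3, 5, 7, 11, 13, 19, 29, 31, 41, 59}.
v=59: a=59^0·(≡42), b=59^-2·(≡31) mod 59; (42|59)=-1, (31|59)=-1; (−1)^{0·-2·29}·(-1)^-2·(-1)^0 = +1.
v=19: a=19^1·(≡15), b=19^5·(≡2) mod 19; (15|19)=-1, (2|19)=-1; (−1)^{1·5·9}·(-1)^5·(-1)^1 = -1.
v=∞: -551551 < 0 and 85490405 > 0  ⇒  (a,b)_∞ = +1.
v=41: a=41^2·(≡11), b=41^0·(≡14) mod 41; (11|41)=-1, (14|41)=-1; (−1)^{2·0·20}·(-1)^0·(-1)^2 = +1.
v=7: a=7^5·(≡5), b=7^17·(≡2) mod 7; (5|7)=-1, (2|7)=+1; (−1)^{5·17·3}·(-1)^17·(+1)^5 = +1.
v=13: a=13^-5·(≡2), b=13^-9·(≡5) mod 13; (2|13)=-1, (5|13)=-1; (−1)^{-5·-9·6}·(-1)^-9·(-1)^-5 = +1.
v=3: a=3^10·(≡2), b=3^28·(≡2) mod 3; (2|3)=-1, (2|3)=-1; (−1)^{10·28·1}·(-1)^28·(-1)^10 = +1.
v=2: v_2(a)=-18, v_2(b)=-32; units ≡ 1, 5 (mod 8); ε·ε+αω+βω = 0·0+-18·1+-32·0 ≡ 0  ⇒  (a,b)_2 = +1.
v=29: a=29^1·(≡28), b=29^3·(≡14) mod 29; (28|29)=+1, (14|29)=-1; (−1)^{1·3·14}·(+1)^3·(-1)^1 = -1.
v=11: a=11^3·(≡10), b=11^3·(≡5) mod 11; (10|11)=-1, (5|11)=+1; (−1)^{3·3·5}·(-1)^3·(+1)^3 = +1.
v=5: a=5^-2·(≡1), b=5^1·(≡4) mod 5; (1|5)=+1, (4|5)=+1; (−1)^{-2·1·2}·(+1)^1·(+1)^-2 = +1.
v=31: a=31^0·(≡4), b=31^1·(≡13) mod 31; (4|31)=+1, (13|31)=-1; (−1)^{0·1·15}·(+1)^1·(-1)^0 = +1.
Ram(-551551, 85490405) = {19, 29}; no ℚ_19-point on the conic.

[19, 29]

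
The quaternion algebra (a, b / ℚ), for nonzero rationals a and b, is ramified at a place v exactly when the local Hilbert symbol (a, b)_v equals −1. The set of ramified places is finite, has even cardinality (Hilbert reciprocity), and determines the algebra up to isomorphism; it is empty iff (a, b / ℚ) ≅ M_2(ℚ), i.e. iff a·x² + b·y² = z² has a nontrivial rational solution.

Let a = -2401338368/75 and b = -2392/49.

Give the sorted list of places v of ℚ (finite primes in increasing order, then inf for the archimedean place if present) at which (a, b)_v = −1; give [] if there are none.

[2, 3, 11, 13, 31, inf]

(a, b) ≡ (-13299, -598) mod (ℚ^×)²; places V = {2, 3, 5, 7, 11, 13, 23, 31, ∞}.
(a,b)_3: α=-1, u≡1; β=0, v≡2 (mod 3); (1|3)=+1, (2|3)=-1; sign (−1)^0·+1^0·-1^-1 = -1.
(a,b)_5: α=-2, u≡4; β=0, v≡2 (mod 5); (4|5)=+1, (2|5)=-1; sign (−1)^0·+1^0·-1^-2 = +1.
(a,b)_23: α=2, u≡12; β=1, v≡19 (mod 23); (12|23)=+1, (19|23)=-1; sign (−1)^0·+1^1·-1^2 = +1.
(a,b)_2: α=10, β=3; u≡5, v≡5 (mod 8); ε(u)ε(v)=0·0, αω(v)=10·1, βω(u)=3·1; sum ≡ 1  ⇒  -1.
(a,b)_11: α=1, u≡9; β=0, v≡10 (mod 11); (9|11)=+1, (10|11)=-1; sign (−1)^0·+1^0·-1^1 = -1.
(a,b)_7: α=0, u≡1; β=-2, v≡2 (mod 7); (1|7)=+1, (2|7)=+1; sign (−1)^0·+1^-2·+1^0 = +1.
(a,b)_31: α=1, u≡9; β=0, v≡29 (mod 31); (9|31)=+1, (29|31)=-1; sign (−1)^0·+1^0·-1^1 = -1.
(a,b)_13: α=1, u≡12; β=1, v≡5 (mod 13); (12|13)=+1, (5|13)=-1; sign (−1)^0·+1^1·-1^1 = -1.
(a,b)_∞: sgn(-13299)=−, sgn(-598)=−, so -1.
|Ram(-13299, -598)| = 6, even; anisotropic at {2, 3, 11, 13, 31, ∞}.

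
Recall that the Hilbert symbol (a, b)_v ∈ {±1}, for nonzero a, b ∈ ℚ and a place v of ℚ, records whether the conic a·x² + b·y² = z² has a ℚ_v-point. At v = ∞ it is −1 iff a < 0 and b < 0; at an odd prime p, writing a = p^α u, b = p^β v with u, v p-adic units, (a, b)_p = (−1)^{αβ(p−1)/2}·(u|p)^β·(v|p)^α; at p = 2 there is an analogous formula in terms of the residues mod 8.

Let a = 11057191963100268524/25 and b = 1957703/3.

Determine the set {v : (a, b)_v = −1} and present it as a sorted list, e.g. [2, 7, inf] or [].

[3, 11]

(a, b) ≡ (721259, 16269) mod (ℚ^×)²; places V = {2, 3, 5, 7, 11, 17, 19, 29, ∞}.
(a,b)_29: α=3, u≡14; β=1, v≡8 (mod 29); (14|29)=-1, (8|29)=-1; sign (−1)^0·-1^1·-1^3 = +1.
(a,b)_17: α=3, u≡6; β=1, v≡6 (mod 17); (6|17)=-1, (6|17)=-1; sign (−1)^0·-1^1·-1^3 = +1.
(a,b)_2: α=2, β=0; u≡3, v≡5 (mod 8); ε(u)ε(v)=1·0, αω(v)=2·1, βω(u)=0·1; sum ≡ 0  ⇒  +1.
(a,b)_7: α=1, u≡4; β=0, v≡2 (mod 7); (4|7)=+1, (2|7)=+1; sign (−1)^0·+1^0·+1^1 = +1.
(a,b)_11: α=3, u≡5; β=1, v≡5 (mod 11); (5|11)=+1, (5|11)=+1; sign (−1)^1·+1^1·+1^3 = -1.
(a,b)_19: α=5, u≡8; β=2, v≡9 (mod 19); (8|19)=-1, (9|19)=+1; sign (−1)^0·-1^2·+1^5 = +1.
(a,b)_5: α=-2, u≡4; β=0, v≡1 (mod 5); (4|5)=+1, (1|5)=+1; sign (−1)^0·+1^0·+1^-2 = +1.
(a,b)_3: α=0, u≡2; β=-1, v≡2 (mod 3); (2|3)=-1, (2|3)=-1; sign (−1)^0·-1^-1·-1^0 = -1.
(a,b)_∞: sgn(721259)=+, sgn(16269)=+, so +1.
Ram(721259, 16269) = {3, 11}; no ℚ_3-point on the conic.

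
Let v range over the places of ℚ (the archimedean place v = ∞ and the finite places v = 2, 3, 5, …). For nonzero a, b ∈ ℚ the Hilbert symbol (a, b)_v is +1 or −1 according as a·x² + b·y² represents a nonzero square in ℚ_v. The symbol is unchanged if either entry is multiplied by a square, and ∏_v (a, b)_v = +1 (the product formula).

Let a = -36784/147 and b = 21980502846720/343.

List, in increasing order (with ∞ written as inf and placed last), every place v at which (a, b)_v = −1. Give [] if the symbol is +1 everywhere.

Mod squares: a ≡ -57, b ≡ 35. Check v ∈ {∞, 2, 3, 5, 7, 11, 19}.
v=∞: -57 < 0 and 35 > 0  ⇒  (a,b)_∞ = +1.
v=19: a=19^1·(≡11), b=19^4·(≡9) mod 19; (11|19)=+1, (9|19)=+1; (−1)^{1·4·9}·(+1)^4·(+1)^1 = +1.
v=3: a=3^-1·(≡2), b=3^2·(≡2) mod 3; (2|3)=-1, (2|3)=-1; (−1)^{-1·2·1}·(-1)^2·(-1)^-1 = -1.
v=2: v_2(a)=4, v_2(b)=8; units ≡ 7, 3 (mod 8); ε·ε+αω+βω = 1·1+4·1+8·0 ≡ 1  ⇒  (a,b)_2 = -1.
v=5: a=5^0·(≡3), b=5^1·(≡3) mod 5; (3|5)=-1, (3|5)=-1; (−1)^{0·1·2}·(-1)^1·(-1)^0 = -1.
v=7: a=7^-2·(≡5), b=7^-3·(≡5) mod 7; (5|7)=-1, (5|7)=-1; (−1)^{-2·-3·3}·(-1)^-3·(-1)^-2 = -1.
v=11: a=11^2·(≡1), b=11^4·(≡6) mod 11; (1|11)=+1, (6|11)=-1; (−1)^{2·4·5}·(+1)^4·(-1)^2 = +1.
Ram(-57, 35) = {2, 3, 5, 7}; no ℚ_2-point on the conic.

[2, 3, 5, 7]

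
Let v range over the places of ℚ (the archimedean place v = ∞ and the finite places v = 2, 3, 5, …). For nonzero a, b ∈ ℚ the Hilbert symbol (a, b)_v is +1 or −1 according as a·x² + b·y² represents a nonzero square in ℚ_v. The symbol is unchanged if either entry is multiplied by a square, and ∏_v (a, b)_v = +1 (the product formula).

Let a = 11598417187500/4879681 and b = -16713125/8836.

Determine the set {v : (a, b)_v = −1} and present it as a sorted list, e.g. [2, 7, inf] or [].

(a, b) ≡ (3, -221) mod (ℚ^×)²; places V = {2, 3, 5, 11, 13, 17, 47, ∞}.
(a,b)_17: α=0, u≡14; β=1, v≡8 (mod 17); (14|17)=-1, (8|17)=+1; sign (−1)^0·-1^1·+1^0 = -1.
(a,b)_∞: sgn(3)=+, sgn(-221)=−, so +1.
(a,b)_5: α=8, u≡3; β=4, v≡4 (mod 5); (3|5)=-1, (4|5)=+1; sign (−1)^0·-1^4·+1^8 = +1.
(a,b)_47: α=-4, u≡28; β=-2, v≡7 (mod 47); (28|47)=+1, (7|47)=+1; sign (−1)^0·+1^-2·+1^-4 = +1.
(a,b)_11: α=4, u≡4; β=2, v≡8 (mod 11); (4|11)=+1, (8|11)=-1; sign (−1)^0·+1^2·-1^4 = +1.
(a,b)_13: α=2, u≡10; β=1, v≡4 (mod 13); (10|13)=+1, (4|13)=+1; sign (−1)^0·+1^1·+1^2 = +1.
(a,b)_2: α=2, β=-2; u≡3, v≡3 (mod 8); ε(u)ε(v)=1·1, αω(v)=2·1, βω(u)=-2·1; sum ≡ 1  ⇒  -1.
(a,b)_3: α=1, u≡1; β=0, v≡1 (mod 3); (1|3)=+1, (1|3)=+1; sign (−1)^0·+1^0·+1^1 = +1.
Ram(3, -221) = {2, 17}; no ℚ_2-point on the conic.

[2, 17]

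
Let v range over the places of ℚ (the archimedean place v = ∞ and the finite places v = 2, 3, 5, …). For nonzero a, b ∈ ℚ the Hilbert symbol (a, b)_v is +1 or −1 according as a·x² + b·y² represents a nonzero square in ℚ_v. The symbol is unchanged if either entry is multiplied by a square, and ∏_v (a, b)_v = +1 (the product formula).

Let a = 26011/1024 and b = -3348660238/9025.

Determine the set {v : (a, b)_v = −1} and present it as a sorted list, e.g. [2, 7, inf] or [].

[2, 7]

Mod squares: a ≡ 19, b ≡ -238. Check v ∈ {∞, 2, 5, 7, 11, 17, 19, 31, 37}.
v=17: a=17^0·(≡13), b=17^1·(≡14) mod 17; (13|17)=+1, (14|17)=-1; (−1)^{0·1·8}·(+1)^1·(-1)^0 = +1.
v=7: a=7^0·(≡3), b=7^1·(≡4) mod 7; (3|7)=-1, (4|7)=+1; (−1)^{0·1·3}·(-1)^1·(+1)^0 = -1.
v=37: a=37^2·(≡20), b=37^0·(≡34) mod 37; (20|37)=-1, (34|37)=+1; (−1)^{2·0·18}·(-1)^0·(+1)^2 = +1.
v=19: a=19^1·(≡9), b=19^-2·(≡1) mod 19; (9|19)=+1, (1|19)=+1; (−1)^{1·-2·9}·(+1)^-2·(+1)^1 = +1.
v=∞: 19 > 0 and -238 < 0  ⇒  (a,b)_∞ = +1.
v=5: a=5^0·(≡4), b=5^-2·(≡2) mod 5; (4|5)=+1, (2|5)=-1; (−1)^{0·-2·2}·(+1)^-2·(-1)^0 = +1.
v=2: v_2(a)=-10, v_2(b)=1; units ≡ 3, 1 (mod 8); ε·ε+αω+βω = 1·0+-10·0+1·1 ≡ 1  ⇒  (a,b)_2 = -1.
v=31: a=31^0·(≡2), b=31^2·(≡7) mod 31; (2|31)=+1, (7|31)=+1; (−1)^{0·2·15}·(+1)^2·(+1)^0 = +1.
v=11: a=11^0·(≡7), b=11^4·(≡1) mod 11; (7|11)=-1, (1|11)=+1; (−1)^{0·4·5}·(-1)^4·(+1)^0 = +1.
(19, -238 / ℚ) ramifies at {2, 7}: a division algebra.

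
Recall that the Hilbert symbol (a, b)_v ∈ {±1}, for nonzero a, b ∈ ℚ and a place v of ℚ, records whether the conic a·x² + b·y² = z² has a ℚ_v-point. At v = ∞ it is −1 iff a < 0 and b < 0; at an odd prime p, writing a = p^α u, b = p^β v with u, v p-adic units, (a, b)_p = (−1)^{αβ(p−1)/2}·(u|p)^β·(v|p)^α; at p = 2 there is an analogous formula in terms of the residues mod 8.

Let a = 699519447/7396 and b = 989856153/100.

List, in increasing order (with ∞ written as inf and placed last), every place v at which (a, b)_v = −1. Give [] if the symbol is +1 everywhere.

[3, 11, 37, 41]

Mod squares: a ≡ 407, b ≡ 650793. Check v ∈ {∞, 2, 3, 5, 11, 13, 19, 23, 37, 41, 43}.
v=3: a=3^2·(≡2), b=3^3·(≡1) mod 3; (2|3)=-1, (1|3)=+1; (−1)^{2·3·1}·(-1)^3·(+1)^2 = -1.
v=37: a=37^1·(≡36), b=37^1·(≡5) mod 37; (36|37)=+1, (5|37)=-1; (−1)^{1·1·18}·(+1)^1·(-1)^1 = -1.
v=∞: 407 > 0 and 650793 > 0  ⇒  (a,b)_∞ = +1.
v=11: a=11^1·(≡4), b=11^1·(≡4) mod 11; (4|11)=+1, (4|11)=+1; (−1)^{1·1·5}·(+1)^1·(+1)^1 = -1.
v=23: a=23^2·(≡18), b=23^0·(≡3) mod 23; (18|23)=+1, (3|23)=+1; (−1)^{2·0·11}·(+1)^0·(+1)^2 = +1.
v=13: a=13^0·(≡10), b=13^3·(≡11) mod 13; (10|13)=+1, (11|13)=-1; (−1)^{0·3·6}·(+1)^3·(-1)^0 = +1.
v=43: a=43^-2·(≡12), b=43^0·(≡17) mod 43; (12|43)=-1, (17|43)=+1; (−1)^{-2·0·21}·(-1)^0·(+1)^-2 = +1.
v=2: v_2(a)=-2, v_2(b)=-2; units ≡ 7, 1 (mod 8); ε·ε+αω+βω = 1·0+-2·0+-2·0 ≡ 0  ⇒  (a,b)_2 = +1.
v=19: a=19^2·(≡10), b=19^0·(≡1) mod 19; (10|19)=-1, (1|19)=+1; (−1)^{2·0·9}·(-1)^0·(+1)^2 = +1.
v=5: a=5^0·(≡2), b=5^-2·(≡2) mod 5; (2|5)=-1, (2|5)=-1; (−1)^{0·-2·2}·(-1)^-2·(-1)^0 = +1.
v=41: a=41^0·(≡28), b=41^1·(≡15) mod 41; (28|41)=-1, (15|41)=-1; (−1)^{0·1·20}·(-1)^1·(-1)^0 = -1.
(407, 650793 / ℚ) ramifies at {3, 11, 37, 41}: a division algebra.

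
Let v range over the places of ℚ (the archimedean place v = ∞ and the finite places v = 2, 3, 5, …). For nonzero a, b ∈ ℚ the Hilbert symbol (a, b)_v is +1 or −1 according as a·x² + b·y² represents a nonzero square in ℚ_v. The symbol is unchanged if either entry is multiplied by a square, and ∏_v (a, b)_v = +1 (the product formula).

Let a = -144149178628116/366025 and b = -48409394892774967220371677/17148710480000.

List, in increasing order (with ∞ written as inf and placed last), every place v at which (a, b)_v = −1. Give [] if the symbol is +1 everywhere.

Mod squares: a ≡ -29, b ≡ -4346. Check v ∈ {∞, 2, 3, 5, 11, 19, 29, 41, 53}.
v=3: a=3^6·(≡1), b=3^16·(≡1) mod 3; (1|3)=+1, (1|3)=+1; (−1)^{6·16·1}·(+1)^16·(+1)^6 = +1.
v=11: a=11^-4·(≡3), b=11^-8·(≡8) mod 11; (3|11)=+1, (8|11)=-1; (−1)^{-4·-8·5}·(+1)^-8·(-1)^-4 = +1.
v=29: a=29^1·(≡6), b=29^2·(≡23) mod 29; (6|29)=+1, (23|29)=+1; (−1)^{1·2·14}·(+1)^2·(+1)^1 = +1.
v=∞: -29 < 0 and -4346 < 0  ⇒  (a,b)_∞ = -1.
v=2: v_2(a)=2, v_2(b)=-7; units ≡ 3, 3 (mod 8); ε·ε+αω+βω = 1·1+2·1+-7·1 ≡ 0  ⇒  (a,b)_2 = +1.
v=53: a=53^2·(≡7), b=53^3·(≡7) mod 53; (7|53)=+1, (7|53)=+1; (−1)^{2·3·26}·(+1)^3·(+1)^2 = +1.
v=41: a=41^2·(≡14), b=41^3·(≡26) mod 41; (14|41)=-1, (26|41)=-1; (−1)^{2·3·20}·(-1)^3·(-1)^2 = -1.
v=19: a=19^2·(≡4), b=19^4·(≡11) mod 19; (4|19)=+1, (11|19)=+1; (−1)^{2·4·9}·(+1)^4·(+1)^2 = +1.
v=5: a=5^-2·(≡4), b=5^-4·(≡1) mod 5; (4|5)=+1, (1|5)=+1; (−1)^{-2·-4·2}·(+1)^-4·(+1)^-2 = +1.
(-29, -4346 / ℚ) ramifies at {41, ∞}: a division algebra.

[41, inf]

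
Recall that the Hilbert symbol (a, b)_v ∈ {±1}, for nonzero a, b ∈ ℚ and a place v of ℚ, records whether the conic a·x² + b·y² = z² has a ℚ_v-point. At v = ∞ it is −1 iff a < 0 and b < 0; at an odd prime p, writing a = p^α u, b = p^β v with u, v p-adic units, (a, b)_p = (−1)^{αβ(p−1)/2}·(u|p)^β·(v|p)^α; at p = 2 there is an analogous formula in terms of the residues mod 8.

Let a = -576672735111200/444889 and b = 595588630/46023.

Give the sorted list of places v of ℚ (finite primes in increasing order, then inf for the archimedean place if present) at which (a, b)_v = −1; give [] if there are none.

[2, 5, 19, 29]

Mod squares: a ≡ -9842, b ≡ 2929290. Check v ∈ {∞, 2, 3, 5, 7, 13, 19, 23, 29, 37}.
v=19: a=19^3·(≡8), b=19^2·(≡12) mod 19; (8|19)=-1, (12|19)=-1; (−1)^{3·2·9}·(-1)^2·(-1)^3 = -1.
v=13: a=13^2·(≡12), b=13^1·(≡9) mod 13; (12|13)=+1, (9|13)=+1; (−1)^{2·1·6}·(+1)^1·(+1)^2 = +1.
v=23: a=23^-2·(≡1), b=23^-2·(≡10) mod 23; (1|23)=+1, (10|23)=-1; (−1)^{-2·-2·11}·(+1)^-2·(-1)^-2 = +1.
v=5: a=5^2·(≡3), b=5^1·(≡2) mod 5; (3|5)=-1, (2|5)=-1; (−1)^{2·1·2}·(-1)^1·(-1)^2 = -1.
v=3: a=3^0·(≡1), b=3^-1·(≡2) mod 3; (1|3)=+1, (2|3)=-1; (−1)^{0·-1·1}·(+1)^-1·(-1)^0 = +1.
v=2: v_2(a)=5, v_2(b)=1; units ≡ 7, 5 (mod 8); ε·ε+αω+βω = 1·0+5·1+1·0 ≡ 1  ⇒  (a,b)_2 = -1.
v=29: a=29^-2·(≡19), b=29^-1·(≡11) mod 29; (19|29)=-1, (11|29)=-1; (−1)^{-2·-1·14}·(-1)^-1·(-1)^-2 = -1.
v=37: a=37^1·(≡7), b=37^1·(≡9) mod 37; (7|37)=+1, (9|37)=+1; (−1)^{1·1·18}·(+1)^1·(+1)^1 = +1.
v=7: a=7^5·(≡1), b=7^3·(≡5) mod 7; (1|7)=+1, (5|7)=-1; (−1)^{5·3·3}·(+1)^3·(-1)^5 = +1.
v=∞: -9842 < 0 and 2929290 > 0  ⇒  (a,b)_∞ = +1.
(-9842, 2929290 / ℚ) ramifies at {2, 5, 19, 29}: a division algebra.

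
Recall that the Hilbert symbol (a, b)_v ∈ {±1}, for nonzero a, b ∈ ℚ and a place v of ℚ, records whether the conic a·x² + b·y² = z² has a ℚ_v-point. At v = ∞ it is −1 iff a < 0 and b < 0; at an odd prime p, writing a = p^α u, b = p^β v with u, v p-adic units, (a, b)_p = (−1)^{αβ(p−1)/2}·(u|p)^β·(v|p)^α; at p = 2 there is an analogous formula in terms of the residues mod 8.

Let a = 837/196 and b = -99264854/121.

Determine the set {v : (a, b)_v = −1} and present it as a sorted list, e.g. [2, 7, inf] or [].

(a, b) ≡ (93, -587366) mod (ℚ^×)²; places V = {2, 3, 7, 11, 13, 19, 29, 31, 41, ∞}.
(a,b)_29: α=0, u≡13; β=1, v≡12 (mod 29); (13|29)=+1, (12|29)=-1; sign (−1)^0·+1^1·-1^0 = +1.
(a,b)_2: α=-2, β=1; u≡5, v≡5 (mod 8); ε(u)ε(v)=0·0, αω(v)=-2·1, βω(u)=1·1; sum ≡ 1  ⇒  -1.
(a,b)_11: α=0, u≡5; β=-2, v≡4 (mod 11); (5|11)=+1, (4|11)=+1; sign (−1)^0·+1^-2·+1^0 = +1.
(a,b)_7: α=-2, u≡1; β=0, v≡2 (mod 7); (1|7)=+1, (2|7)=+1; sign (−1)^0·+1^0·+1^-2 = +1.
(a,b)_∞: sgn(93)=+, sgn(-587366)=−, so +1.
(a,b)_31: α=1, u≡12; β=0, v≡11 (mod 31); (12|31)=-1, (11|31)=-1; sign (−1)^0·-1^0·-1^1 = -1.
(a,b)_13: α=0, u≡5; β=3, v≡8 (mod 13); (5|13)=-1, (8|13)=-1; sign (−1)^0·-1^3·-1^0 = -1.
(a,b)_41: α=0, u≡30; β=1, v≡22 (mod 41); (30|41)=-1, (22|41)=-1; sign (−1)^0·-1^1·-1^0 = -1.
(a,b)_3: α=3, u≡1; β=0, v≡1 (mod 3); (1|3)=+1, (1|3)=+1; sign (−1)^0·+1^0·+1^3 = +1.
(a,b)_19: α=0, u≡16; β=1, v≡3 (mod 19); (16|19)=+1, (3|19)=-1; sign (−1)^0·+1^1·-1^0 = +1.
Ram(93, -587366) = {2, 13, 31, 41}; no ℚ_2-point on the conic.

[2, 13, 31, 41]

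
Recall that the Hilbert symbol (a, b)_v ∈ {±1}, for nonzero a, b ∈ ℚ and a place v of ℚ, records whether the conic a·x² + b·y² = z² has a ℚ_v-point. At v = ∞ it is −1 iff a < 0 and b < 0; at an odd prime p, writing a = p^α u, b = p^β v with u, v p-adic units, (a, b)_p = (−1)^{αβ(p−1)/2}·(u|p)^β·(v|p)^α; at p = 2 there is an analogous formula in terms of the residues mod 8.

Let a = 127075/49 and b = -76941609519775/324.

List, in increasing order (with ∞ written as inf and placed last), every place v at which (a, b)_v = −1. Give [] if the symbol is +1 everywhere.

[13, 23]

(a, b) ≡ (5083, -2431) mod (ℚ^×)²; places V = {2, 3, 5, 7, 11, 13, 17, 23, ∞}.
(a,b)_∞: sgn(5083)=+, sgn(-2431)=−, so +1.
(a,b)_17: α=1, u≡11; β=3, v≡14 (mod 17); (11|17)=-1, (14|17)=-1; sign (−1)^0·-1^3·-1^1 = +1.
(a,b)_7: α=-2, u≡4; β=2, v≡3 (mod 7); (4|7)=+1, (3|7)=-1; sign (−1)^0·+1^2·-1^-2 = +1.
(a,b)_2: α=0, β=-2; u≡3, v≡1 (mod 8); ε(u)ε(v)=1·0, αω(v)=0·0, βω(u)=-2·1; sum ≡ 0  ⇒  +1.
(a,b)_13: α=1, u≡9; β=3, v≡2 (mod 13); (9|13)=+1, (2|13)=-1; sign (−1)^0·+1^3·-1^1 = -1.
(a,b)_11: α=0, u≡5; β=1, v≡8 (mod 11); (5|11)=+1, (8|11)=-1; sign (−1)^0·+1^1·-1^0 = +1.
(a,b)_3: α=0, u≡1; β=-4, v≡2 (mod 3); (1|3)=+1, (2|3)=-1; sign (−1)^0·+1^-4·-1^0 = +1.
(a,b)_5: α=2, u≡2; β=2, v≡1 (mod 5); (2|5)=-1, (1|5)=+1; sign (−1)^0·-1^2·+1^2 = +1.
(a,b)_23: α=1, u≡17; β=2, v≡22 (mod 23); (17|23)=-1, (22|23)=-1; sign (−1)^0·-1^2·-1^1 = -1.
Ram(5083, -2431) = {13, 23}; no ℚ_13-point on the conic.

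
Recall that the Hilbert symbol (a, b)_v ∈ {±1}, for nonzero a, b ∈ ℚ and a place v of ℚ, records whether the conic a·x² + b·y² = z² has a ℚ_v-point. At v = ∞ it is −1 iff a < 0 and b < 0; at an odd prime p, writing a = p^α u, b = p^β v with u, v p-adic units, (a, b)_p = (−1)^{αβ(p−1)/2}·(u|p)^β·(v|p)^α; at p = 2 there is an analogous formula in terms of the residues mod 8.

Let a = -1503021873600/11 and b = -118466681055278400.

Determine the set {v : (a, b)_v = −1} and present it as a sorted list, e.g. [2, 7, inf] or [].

[2, 3, 11, 19, 47, inf]

(a, b) ≡ (-14174589, -30229) mod (ℚ^×)²; places V = {2, 3, 5, 11, 13, 19, 37, 43, 47, ∞}.
(a,b)_19: α=1, u≡16; β=1, v≡16 (mod 19); (16|19)=+1, (16|19)=+1; sign (−1)^1·+1^1·+1^1 = -1.
(a,b)_3: α=7, u≡2; β=8, v≡2 (mod 3); (2|3)=-1, (2|3)=-1; sign (−1)^0·-1^8·-1^7 = -1.
(a,b)_43: α=0, u≡6; β=1, v≡19 (mod 43); (6|43)=+1, (19|43)=-1; sign (−1)^0·+1^1·-1^0 = +1.
(a,b)_47: α=1, u≡37; β=2, v≡5 (mod 47); (37|47)=+1, (5|47)=-1; sign (−1)^0·+1^2·-1^1 = -1.
(a,b)_5: α=2, u≡1; β=2, v≡4 (mod 5); (1|5)=+1, (4|5)=+1; sign (−1)^0·+1^2·+1^2 = +1.
(a,b)_11: α=-1, u≡6; β=0, v≡2 (mod 11); (6|11)=-1, (2|11)=-1; sign (−1)^0·-1^0·-1^-1 = -1.
(a,b)_∞: sgn(-14174589)=−, sgn(-30229)=−, so -1.
(a,b)_13: α=1, u≡12; β=2, v≡10 (mod 13); (12|13)=+1, (10|13)=+1; sign (−1)^0·+1^2·+1^1 = +1.
(a,b)_2: α=6, β=6; u≡3, v≡3 (mod 8); ε(u)ε(v)=1·1, αω(v)=6·1, βω(u)=6·1; sum ≡ 1  ⇒  -1.
(a,b)_37: α=1, u≡16; β=1, v≡30 (mod 37); (16|37)=+1, (30|37)=+1; sign (−1)^0·+1^1·+1^1 = +1.
Ram(-14174589, -30229) = {2, 3, 11, 19, 47, ∞}; no ℚ_2-point on the conic.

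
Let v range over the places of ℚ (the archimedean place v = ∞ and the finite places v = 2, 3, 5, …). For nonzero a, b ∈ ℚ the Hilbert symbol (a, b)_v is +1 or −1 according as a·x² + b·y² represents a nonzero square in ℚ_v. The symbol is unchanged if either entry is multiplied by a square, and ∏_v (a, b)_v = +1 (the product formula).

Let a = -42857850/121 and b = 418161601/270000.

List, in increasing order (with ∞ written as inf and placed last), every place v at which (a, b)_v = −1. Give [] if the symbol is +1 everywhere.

[7, 17]

(a, b) ≡ (-714, 3) mod (ℚ^×)²; places V = {2, 3, 5, 7, 11, 13, 17, ∞}.
(a,b)_11: α=-2, u≡9; β=4, v≡1 (mod 11); (9|11)=+1, (1|11)=+1; sign (−1)^0·+1^4·+1^-2 = +1.
(a,b)_∞: sgn(-714)=−, sgn(3)=+, so +1.
(a,b)_13: α=0, u≡1; β=4, v≡1 (mod 13); (1|13)=+1, (1|13)=+1; sign (−1)^0·+1^4·+1^0 = +1.
(a,b)_3: α=1, u≡2; β=-3, v≡1 (mod 3); (2|3)=-1, (1|3)=+1; sign (−1)^1·-1^-3·+1^1 = +1.
(a,b)_5: α=2, u≡1; β=-4, v≡3 (mod 5); (1|5)=+1, (3|5)=-1; sign (−1)^0·+1^-4·-1^2 = +1.
(a,b)_2: α=1, β=-4; u≡3, v≡3 (mod 8); ε(u)ε(v)=1·1, αω(v)=1·1, βω(u)=-4·1; sum ≡ 0  ⇒  +1.
(a,b)_17: α=1, u≡8; β=0, v≡12 (mod 17); (8|17)=+1, (12|17)=-1; sign (−1)^0·+1^0·-1^1 = -1.
(a,b)_7: α=5, u≡6; β=0, v≡6 (mod 7); (6|7)=-1, (6|7)=-1; sign (−1)^0·-1^0·-1^5 = -1.
|Ram(-714, 3)| = 2, even; anisotropic at {7, 17}.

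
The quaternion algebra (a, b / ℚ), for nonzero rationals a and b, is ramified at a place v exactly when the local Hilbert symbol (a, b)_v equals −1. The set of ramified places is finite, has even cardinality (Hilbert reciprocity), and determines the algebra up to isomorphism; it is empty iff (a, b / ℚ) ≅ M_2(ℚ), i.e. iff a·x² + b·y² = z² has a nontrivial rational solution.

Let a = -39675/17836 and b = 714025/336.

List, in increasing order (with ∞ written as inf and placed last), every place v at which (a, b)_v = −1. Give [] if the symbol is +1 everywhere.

[7, 13]

(a, b) ≡ (-273, 21) mod (ℚ^×)²; places V = {2, 3, 5, 7, 13, 23, ∞}.
(a,b)_∞: sgn(-273)=−, sgn(21)=+, so +1.
(a,b)_7: α=-3, u≡5; β=-1, v≡3 (mod 7); (5|7)=-1, (3|7)=-1; sign (−1)^1·-1^-1·-1^-3 = -1.
(a,b)_2: α=-2, β=-4; u≡7, v≡5 (mod 8); ε(u)ε(v)=1·0, αω(v)=-2·1, βω(u)=-4·0; sum ≡ 0  ⇒  +1.
(a,b)_23: α=2, u≡12; β=0, v≡19 (mod 23); (12|23)=+1, (19|23)=-1; sign (−1)^0·+1^0·-1^2 = +1.
(a,b)_5: α=2, u≡3; β=2, v≡1 (mod 5); (3|5)=-1, (1|5)=+1; sign (−1)^0·-1^2·+1^2 = +1.
(a,b)_3: α=1, u≡2; β=-1, v≡1 (mod 3); (2|3)=-1, (1|3)=+1; sign (−1)^1·-1^-1·+1^1 = +1.
(a,b)_13: α=-1, u≡2; β=4, v≡7 (mod 13); (2|13)=-1, (7|13)=-1; sign (−1)^0·-1^4·-1^-1 = -1.
|Ram(-273, 21)| = 2, even; anisotropic at {7, 13}.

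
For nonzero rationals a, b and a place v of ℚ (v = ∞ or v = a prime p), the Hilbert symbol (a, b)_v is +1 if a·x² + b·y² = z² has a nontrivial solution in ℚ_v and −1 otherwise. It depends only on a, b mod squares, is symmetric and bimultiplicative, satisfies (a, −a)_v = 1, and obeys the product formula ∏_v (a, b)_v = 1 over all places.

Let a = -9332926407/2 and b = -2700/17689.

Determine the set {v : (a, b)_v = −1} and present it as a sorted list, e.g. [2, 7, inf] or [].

(a, b) ≡ (-13566, -3) mod (ℚ^×)²; places V = {2, 3, 5, 7, 17, 19, 23, ∞}.
(a,b)_3: α=3, u≡2; β=3, v≡2 (mod 3); (2|3)=-1, (2|3)=-1; sign (−1)^1·-1^3·-1^3 = -1.
(a,b)_∞: sgn(-13566)=−, sgn(-3)=−, so -1.
(a,b)_23: α=2, u≡2; β=0, v≡7 (mod 23); (2|23)=+1, (7|23)=-1; sign (−1)^0·+1^0·-1^2 = +1.
(a,b)_19: α=1, u≡12; β=-2, v≡5 (mod 19); (12|19)=-1, (5|19)=+1; sign (−1)^0·-1^-2·+1^1 = +1.
(a,b)_2: α=-1, β=2; u≡1, v≡5 (mod 8); ε(u)ε(v)=0·0, αω(v)=-1·1, βω(u)=2·0; sum ≡ 1  ⇒  -1.
(a,b)_7: α=1, u≡4; β=-2, v≡4 (mod 7); (4|7)=+1, (4|7)=+1; sign (−1)^0·+1^-2·+1^1 = +1.
(a,b)_17: α=3, u≡13; β=0, v≡6 (mod 17); (13|17)=+1, (6|17)=-1; sign (−1)^0·+1^0·-1^3 = -1.
(a,b)_5: α=0, u≡4; β=2, v≡3 (mod 5); (4|5)=+1, (3|5)=-1; sign (−1)^0·+1^2·-1^0 = +1.
Ram(-13566, -3) = {2, 3, 17, ∞}; no ℚ_2-point on the conic.

[2, 3, 17, inf]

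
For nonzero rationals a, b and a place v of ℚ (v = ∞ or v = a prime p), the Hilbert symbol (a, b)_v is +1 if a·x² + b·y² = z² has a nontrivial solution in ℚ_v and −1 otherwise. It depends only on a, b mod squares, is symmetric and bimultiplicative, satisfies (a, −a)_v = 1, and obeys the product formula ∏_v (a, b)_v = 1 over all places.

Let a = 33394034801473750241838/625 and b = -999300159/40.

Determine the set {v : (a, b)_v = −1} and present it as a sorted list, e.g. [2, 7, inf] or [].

Mod squares: a ≡ 203918, b ≡ -1019590. Check v ∈ {∞, 2, 3, 5, 7, 11, 13, 23, 31}.
v=3: a=3^8·(≡2), b=3^4·(≡2) mod 3; (2|3)=-1, (2|3)=-1; (−1)^{8·4·1}·(-1)^4·(-1)^8 = +1.
v=5: a=5^-4·(≡3), b=5^-1·(≡2) mod 5; (3|5)=-1, (2|5)=-1; (−1)^{-4·-1·2}·(-1)^-1·(-1)^-4 = -1.
v=23: a=23^3·(≡10), b=23^1·(≡20) mod 23; (10|23)=-1, (20|23)=-1; (−1)^{3·1·11}·(-1)^1·(-1)^3 = -1.
v=7: a=7^4·(≡2), b=7^0·(≡2) mod 7; (2|7)=+1, (2|7)=+1; (−1)^{4·0·3}·(+1)^0·(+1)^4 = +1.
v=2: v_2(a)=1, v_2(b)=-3; units ≡ 7, 5 (mod 8); ε·ε+αω+βω = 1·0+1·1+-3·0 ≡ 1  ⇒  (a,b)_2 = -1.
v=∞: 203918 > 0 and -1019590 < 0  ⇒  (a,b)_∞ = +1.
v=11: a=11^3·(≡3), b=11^3·(≡7) mod 11; (3|11)=+1, (7|11)=-1; (−1)^{3·3·5}·(+1)^3·(-1)^3 = +1.
v=13: a=13^3·(≡7), b=13^1·(≡4) mod 13; (7|13)=-1, (4|13)=+1; (−1)^{3·1·6}·(-1)^1·(+1)^3 = -1.
v=31: a=31^3·(≡17), b=31^1·(≡19) mod 31; (17|31)=-1, (19|31)=+1; (−1)^{3·1·15}·(-1)^1·(+1)^3 = +1.
(203918, -1019590 / ℚ) ramifies at {2, 5, 13, 23}: a division algebra.

[2, 5, 13, 23]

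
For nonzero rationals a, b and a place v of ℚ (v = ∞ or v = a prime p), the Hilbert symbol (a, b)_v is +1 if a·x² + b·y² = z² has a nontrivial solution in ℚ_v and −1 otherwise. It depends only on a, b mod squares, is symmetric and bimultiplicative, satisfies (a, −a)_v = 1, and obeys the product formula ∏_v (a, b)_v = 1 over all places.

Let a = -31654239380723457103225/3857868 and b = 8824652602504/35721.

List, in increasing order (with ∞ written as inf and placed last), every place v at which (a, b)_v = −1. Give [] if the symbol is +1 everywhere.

[2, 17]

(a, b) ≡ (-3, 1676914) mod (ℚ^×)²; places V = {2, 3, 5, 7, 17, 31, 37, 43, ∞}.
(a,b)_43: α=2, u≡16; β=1, v≡24 (mod 43); (16|43)=+1, (24|43)=+1; sign (−1)^0·+1^1·+1^2 = +1.
(a,b)_7: α=-2, u≡1; β=-2, v≡4 (mod 7); (1|7)=+1, (4|7)=+1; sign (−1)^0·+1^-2·+1^-2 = +1.
(a,b)_37: α=6, u≡26; β=3, v≡10 (mod 37); (26|37)=+1, (10|37)=+1; sign (−1)^0·+1^3·+1^6 = +1.
(a,b)_2: α=-2, β=3; u≡5, v≡1 (mod 8); ε(u)ε(v)=0·0, αω(v)=-2·0, βω(u)=3·1; sum ≡ 1  ⇒  -1.
(a,b)_31: α=4, u≡2; β=3, v≡15 (mod 31); (2|31)=+1, (15|31)=-1; sign (−1)^0·+1^3·-1^4 = +1.
(a,b)_5: α=2, u≡2; β=0, v≡4 (mod 5); (2|5)=-1, (4|5)=+1; sign (−1)^0·-1^0·+1^2 = +1.
(a,b)_∞: sgn(-3)=−, sgn(1676914)=+, so +1.
(a,b)_3: α=-9, u≡2; β=-6, v≡1 (mod 3); (2|3)=-1, (1|3)=+1; sign (−1)^0·-1^-6·+1^-9 = +1.
(a,b)_17: α=2, u≡5; β=1, v≡2 (mod 17); (5|17)=-1, (2|17)=+1; sign (−1)^0·-1^1·+1^2 = -1.
|Ram(-3, 1676914)| = 2, even; anisotropic at {2, 17}.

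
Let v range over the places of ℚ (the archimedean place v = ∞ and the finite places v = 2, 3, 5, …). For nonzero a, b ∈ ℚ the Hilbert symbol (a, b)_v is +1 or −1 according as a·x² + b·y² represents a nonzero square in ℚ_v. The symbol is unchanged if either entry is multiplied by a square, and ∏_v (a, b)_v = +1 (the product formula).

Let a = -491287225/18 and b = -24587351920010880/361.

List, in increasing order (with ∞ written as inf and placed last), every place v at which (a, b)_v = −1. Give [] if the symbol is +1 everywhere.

(a, b) ≡ (-2, -44330) mod (ℚ^×)²; places V = {2, 3, 5, 7, 11, 13, 19, 31, ∞}.
(a,b)_7: α=0, u≡3; β=2, v≡2 (mod 7); (3|7)=-1, (2|7)=+1; sign (−1)^0·-1^2·+1^0 = +1.
(a,b)_11: α=2, u≡1; β=3, v≡2 (mod 11); (1|11)=+1, (2|11)=-1; sign (−1)^0·+1^3·-1^2 = +1.
(a,b)_31: α=2, u≡17; β=3, v≡6 (mod 31); (17|31)=-1, (6|31)=-1; sign (−1)^0·-1^3·-1^2 = -1.
(a,b)_5: α=2, u≡2; β=1, v≡4 (mod 5); (2|5)=-1, (4|5)=+1; sign (−1)^0·-1^1·+1^2 = -1.
(a,b)_13: α=2, u≡7; β=3, v≡12 (mod 13); (7|13)=-1, (12|13)=+1; sign (−1)^0·-1^3·+1^2 = -1.
(a,b)_3: α=-2, u≡1; β=2, v≡1 (mod 3); (1|3)=+1, (1|3)=+1; sign (−1)^0·+1^2·+1^-2 = +1.
(a,b)_2: α=-1, β=7; u≡7, v≡3 (mod 8); ε(u)ε(v)=1·1, αω(v)=-1·1, βω(u)=7·0; sum ≡ 0  ⇒  +1.
(a,b)_19: α=0, u≡7; β=-2, v≡16 (mod 19); (7|19)=+1, (16|19)=+1; sign (−1)^0·+1^-2·+1^0 = +1.
(a,b)_∞: sgn(-2)=−, sgn(-44330)=−, so -1.
Ram(-2, -44330) = {5, 13, 31, ∞}; no ℚ_5-point on the conic.

[5, 13, 31, inf]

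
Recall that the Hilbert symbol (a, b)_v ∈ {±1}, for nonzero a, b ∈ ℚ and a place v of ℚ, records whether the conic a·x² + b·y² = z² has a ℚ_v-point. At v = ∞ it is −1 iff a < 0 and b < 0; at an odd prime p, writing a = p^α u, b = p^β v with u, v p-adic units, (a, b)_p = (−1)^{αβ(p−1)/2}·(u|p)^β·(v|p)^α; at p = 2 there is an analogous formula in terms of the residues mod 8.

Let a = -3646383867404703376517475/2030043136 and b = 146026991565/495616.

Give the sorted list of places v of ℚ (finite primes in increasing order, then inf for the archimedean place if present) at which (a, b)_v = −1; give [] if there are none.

[13, 31]

(a, b) ≡ (-19, 38285) mod (ℚ^×)²; places V = {2, 3, 5, 7, 11, 13, 19, 31, ∞}.
(a,b)_7: α=4, u≡1; β=2, v≡1 (mod 7); (1|7)=+1, (1|7)=+1; sign (−1)^0·+1^2·+1^4 = +1.
(a,b)_11: α=-2, u≡5; β=-2, v≡1 (mod 11); (5|11)=+1, (1|11)=+1; sign (−1)^0·+1^-2·+1^-2 = +1.
(a,b)_19: α=3, u≡3; β=1, v≡16 (mod 19); (3|19)=-1, (16|19)=+1; sign (−1)^1·-1^1·+1^3 = +1.
(a,b)_5: α=2, u≡1; β=1, v≡3 (mod 5); (1|5)=+1, (3|5)=-1; sign (−1)^0·+1^1·-1^2 = +1.
(a,b)_2: α=-24, β=-12; u≡5, v≡5 (mod 8); ε(u)ε(v)=0·0, αω(v)=-24·1, βω(u)=-12·1; sum ≡ 0  ⇒  +1.
(a,b)_∞: sgn(-19)=−, sgn(38285)=+, so +1.
(a,b)_13: α=2, u≡11; β=1, v≡6 (mod 13); (11|13)=-1, (6|13)=-1; sign (−1)^0·-1^1·-1^2 = -1.
(a,b)_31: α=6, u≡29; β=3, v≡3 (mod 31); (29|31)=-1, (3|31)=-1; sign (−1)^0·-1^3·-1^6 = -1.
(a,b)_3: α=10, u≡2; β=4, v≡2 (mod 3); (2|3)=-1, (2|3)=-1; sign (−1)^0·-1^4·-1^10 = +1.
|Ram(-19, 38285)| = 2, even; anisotropic at {13, 31}.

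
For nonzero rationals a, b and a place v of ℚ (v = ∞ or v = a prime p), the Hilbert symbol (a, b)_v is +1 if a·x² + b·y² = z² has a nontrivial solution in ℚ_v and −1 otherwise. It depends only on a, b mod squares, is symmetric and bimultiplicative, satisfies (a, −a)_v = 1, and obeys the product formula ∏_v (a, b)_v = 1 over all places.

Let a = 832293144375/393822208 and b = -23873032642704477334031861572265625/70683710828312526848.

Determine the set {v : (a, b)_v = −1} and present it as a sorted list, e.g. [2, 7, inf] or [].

Mod squares: a ≡ 3003, b ≡ -4290. Check v ∈ {∞, 2, 3, 5, 7, 11, 13, 17, 23, 29, 37, 43}.
v=3: a=3^1·(≡2), b=3^1·(≡1) mod 3; (2|3)=-1, (1|3)=+1; (−1)^{1·1·1}·(-1)^1·(+1)^1 = +1.
v=13: a=13^-1·(≡9), b=13^3·(≡2) mod 13; (9|13)=+1, (2|13)=-1; (−1)^{-1·3·6}·(+1)^3·(-1)^-1 = -1.
v=∞: 3003 > 0 and -4290 < 0  ⇒  (a,b)_∞ = +1.
v=37: a=37^0·(≡14), b=37^2·(≡18) mod 37; (14|37)=-1, (18|37)=-1; (−1)^{0·2·18}·(-1)^2·(-1)^0 = +1.
v=5: a=5^4·(≡2), b=5^13·(≡3) mod 5; (2|5)=-1, (3|5)=-1; (−1)^{4·13·2}·(-1)^13·(-1)^4 = -1.
v=11: a=11^1·(≡4), b=11^3·(≡7) mod 11; (4|11)=+1, (7|11)=-1; (−1)^{1·3·5}·(+1)^3·(-1)^1 = +1.
v=17: a=17^0·(≡10), b=17^-2·(≡14) mod 17; (10|17)=-1, (14|17)=-1; (−1)^{0·-2·8}·(-1)^-2·(-1)^0 = +1.
v=29: a=29^0·(≡1), b=29^-2·(≡8) mod 29; (1|29)=+1, (8|29)=-1; (−1)^{0·-2·14}·(+1)^-2·(-1)^0 = +1.
v=23: a=23^0·(≡3), b=23^-2·(≡21) mod 23; (3|23)=+1, (21|23)=-1; (−1)^{0·-2·11}·(+1)^-2·(-1)^0 = +1.
v=43: a=43^-2·(≡21), b=43^0·(≡35) mod 43; (21|43)=+1, (35|43)=+1; (−1)^{-2·0·21}·(+1)^0·(+1)^-2 = +1.
v=2: v_2(a)=-14, v_2(b)=-39; units ≡ 3, 7 (mod 8); ε·ε+αω+βω = 1·1+-14·0+-39·1 ≡ 0  ⇒  (a,b)_2 = +1.
v=7: a=7^9·(≡1), b=7^18·(≡4) mod 7; (1|7)=+1, (4|7)=+1; (−1)^{9·18·3}·(+1)^18·(+1)^9 = +1.
(3003, -4290 / ℚ) ramifies at {5, 13}: a division algebra.

[5, 13]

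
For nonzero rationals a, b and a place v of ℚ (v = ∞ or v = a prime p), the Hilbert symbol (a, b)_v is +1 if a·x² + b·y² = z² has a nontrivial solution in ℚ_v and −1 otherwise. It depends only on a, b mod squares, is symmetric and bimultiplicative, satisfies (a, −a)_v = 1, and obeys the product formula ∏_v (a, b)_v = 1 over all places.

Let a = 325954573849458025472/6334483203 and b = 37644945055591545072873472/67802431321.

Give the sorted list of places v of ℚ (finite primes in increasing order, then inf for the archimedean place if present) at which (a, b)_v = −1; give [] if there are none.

[2, 7, 13, 29]

Mod squares: a ≡ 13299, b ≡ 69223. Check v ∈ {∞, 2, 3, 7, 11, 13, 17, 19, 29, 31, 43, 53}.
v=2: v_2(a)=10, v_2(b)=12; units ≡ 3, 7 (mod 8); ε·ε+αω+βω = 1·1+10·0+12·1 ≡ 1  ⇒  (a,b)_2 = -1.
v=19: a=19^2·(≡10), b=19^2·(≡5) mod 19; (10|19)=-1, (5|19)=+1; (−1)^{2·2·9}·(-1)^2·(+1)^2 = +1.
v=∞: 13299 > 0 and 69223 > 0  ⇒  (a,b)_∞ = +1.
v=3: a=3^-3·(≡2), b=3^0·(≡1) mod 3; (2|3)=-1, (1|3)=+1; (−1)^{-3·0·1}·(-1)^0·(+1)^-3 = +1.
v=13: a=13^7·(≡10), b=13^6·(≡8) mod 13; (10|13)=+1, (8|13)=-1; (−1)^{7·6·6}·(+1)^6·(-1)^7 = -1.
v=11: a=11^1·(≡10), b=11^1·(≡9) mod 11; (10|11)=-1, (9|11)=+1; (−1)^{1·1·5}·(-1)^1·(+1)^1 = +1.
v=29: a=29^2·(≡3), b=29^3·(≡1) mod 29; (3|29)=-1, (1|29)=+1; (−1)^{2·3·14}·(-1)^3·(+1)^2 = -1.
v=17: a=17^-4·(≡5), b=17^-6·(≡4) mod 17; (5|17)=-1, (4|17)=+1; (−1)^{-4·-6·8}·(-1)^-6·(+1)^-4 = +1.
v=31: a=31^1·(≡23), b=31^1·(≡20) mod 31; (23|31)=-1, (20|31)=+1; (−1)^{1·1·15}·(-1)^1·(+1)^1 = +1.
v=53: a=53^-2·(≡44), b=53^-2·(≡3) mod 53; (44|53)=+1, (3|53)=-1; (−1)^{-2·-2·26}·(+1)^-2·(-1)^-2 = +1.
v=43: a=43^0·(≡2), b=43^2·(≡10) mod 43; (2|43)=-1, (10|43)=+1; (−1)^{0·2·21}·(-1)^2·(+1)^0 = +1.
v=7: a=7^2·(≡5), b=7^3·(≡3) mod 7; (5|7)=-1, (3|7)=-1; (−1)^{2·3·3}·(-1)^3·(-1)^2 = -1.
|Ram(13299, 69223)| = 4, even; anisotropic at {2, 7, 13, 29}.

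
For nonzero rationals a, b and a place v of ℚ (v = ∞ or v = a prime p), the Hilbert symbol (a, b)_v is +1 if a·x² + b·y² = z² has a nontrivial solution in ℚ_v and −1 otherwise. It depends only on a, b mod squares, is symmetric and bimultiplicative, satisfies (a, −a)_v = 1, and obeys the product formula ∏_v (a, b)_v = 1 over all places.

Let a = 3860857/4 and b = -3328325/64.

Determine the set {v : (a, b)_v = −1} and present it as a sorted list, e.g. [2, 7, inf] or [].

[11, 19]

Mod squares: a ≡ 78793, b ≡ -2717. Check v ∈ {∞, 2, 5, 7, 11, 13, 19, 29}.
v=2: v_2(a)=-2, v_2(b)=-6; units ≡ 1, 3 (mod 8); ε·ε+αω+βω = 0·1+-2·1+-6·0 ≡ 0  ⇒  (a,b)_2 = +1.
v=11: a=11^1·(≡8), b=11^1·(≡10) mod 11; (8|11)=-1, (10|11)=-1; (−1)^{1·1·5}·(-1)^1·(-1)^1 = -1.
v=∞: 78793 > 0 and -2717 < 0  ⇒  (a,b)_∞ = +1.
v=19: a=19^1·(≡9), b=19^1·(≡17) mod 19; (9|19)=+1, (17|19)=+1; (−1)^{1·1·9}·(+1)^1·(+1)^1 = -1.
v=13: a=13^1·(≡1), b=13^1·(≡3) mod 13; (1|13)=+1, (3|13)=+1; (−1)^{1·1·6}·(+1)^1·(+1)^1 = +1.
v=5: a=5^0·(≡3), b=5^2·(≡3) mod 5; (3|5)=-1, (3|5)=-1; (−1)^{0·2·2}·(-1)^2·(-1)^0 = +1.
v=29: a=29^1·(≡13), b=29^0·(≡25) mod 29; (13|29)=+1, (25|29)=+1; (−1)^{1·0·14}·(+1)^0·(+1)^1 = +1.
v=7: a=7^2·(≡2), b=7^2·(≡3) mod 7; (2|7)=+1, (3|7)=-1; (−1)^{2·2·3}·(+1)^2·(-1)^2 = +1.
(78793, -2717 / ℚ) ramifies at {11, 19}: a division algebra.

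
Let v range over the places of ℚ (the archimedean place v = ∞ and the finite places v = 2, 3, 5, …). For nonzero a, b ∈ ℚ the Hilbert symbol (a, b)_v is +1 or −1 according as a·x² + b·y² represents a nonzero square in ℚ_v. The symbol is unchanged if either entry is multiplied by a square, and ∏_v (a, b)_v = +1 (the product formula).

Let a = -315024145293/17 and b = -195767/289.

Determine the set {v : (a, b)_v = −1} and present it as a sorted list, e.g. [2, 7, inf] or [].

Mod squares: a ≡ -1581, b ≡ -143. Check v ∈ {∞, 2, 3, 11, 13, 17, 31, 37}.
v=2: v_2(a)=0, v_2(b)=0; units ≡ 3, 1 (mod 8); ε·ε+αω+βω = 1·0+0·0+0·1 ≡ 0  ⇒  (a,b)_2 = +1.
v=17: a=17^-1·(≡16), b=17^-2·(≡5) mod 17; (16|17)=+1, (5|17)=-1; (−1)^{-1·-2·8}·(+1)^-2·(-1)^-1 = -1.
v=13: a=13^2·(≡7), b=13^1·(≡7) mod 13; (7|13)=-1, (7|13)=-1; (−1)^{2·1·6}·(-1)^1·(-1)^2 = -1.
v=11: a=11^4·(≡9), b=11^1·(≡4) mod 11; (9|11)=+1, (4|11)=+1; (−1)^{4·1·5}·(+1)^1·(+1)^4 = +1.
v=31: a=31^1·(≡11), b=31^0·(≡6) mod 31; (11|31)=-1, (6|31)=-1; (−1)^{1·0·15}·(-1)^0·(-1)^1 = -1.
v=37: a=37^2·(≡34), b=37^2·(≡31) mod 37; (34|37)=+1, (31|37)=-1; (−1)^{2·2·18}·(+1)^2·(-1)^2 = +1.
v=3: a=3^1·(≡1), b=3^0·(≡1) mod 3; (1|3)=+1, (1|3)=+1; (−1)^{1·0·1}·(+1)^0·(+1)^1 = +1.
v=∞: -1581 < 0 and -143 < 0  ⇒  (a,b)_∞ = -1.
|Ram(-1581, -143)| = 4, even; anisotropic at {13, 17, 31, ∞}.

[13, 17, 31, inf]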